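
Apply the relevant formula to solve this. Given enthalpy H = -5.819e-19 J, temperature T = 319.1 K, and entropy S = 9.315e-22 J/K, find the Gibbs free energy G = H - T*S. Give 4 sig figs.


Step 1: T*S = 319.1 * 9.315e-22 = 2.972e-19 J
Step 2: G = H - T*S = -5.819e-19 - 2.972e-19
Step 3: G = -8.791e-19 J

-8.791e-19


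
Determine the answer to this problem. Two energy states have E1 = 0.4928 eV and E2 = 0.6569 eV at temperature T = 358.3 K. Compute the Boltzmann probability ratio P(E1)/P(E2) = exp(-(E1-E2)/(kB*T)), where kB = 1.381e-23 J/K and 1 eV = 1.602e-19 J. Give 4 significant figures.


Step 1: Compute energy difference dE = E1 - E2 = 0.4928 - 0.6569 = -0.1641 eV
Step 2: Convert to Joules: dE_J = -0.1641 * 1.602e-19 = -2.629e-20 J
Step 3: Compute exponent = -dE_J / (kB * T) = -(-2.629e-20) / (1.381e-23 * 358.3) = 5.313
Step 4: P(E1)/P(E2) = exp(5.313) = 202.9

202.9


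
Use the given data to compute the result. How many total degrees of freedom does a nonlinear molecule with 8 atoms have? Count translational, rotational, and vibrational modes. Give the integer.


Step 1: Translational DOF = 3
Step 2: Rotational DOF (nonlinear) = 3
Step 3: Vibrational DOF = 3*8 - 6 = 18
Step 4: Total = 3 + 3 + 18 = 24

24


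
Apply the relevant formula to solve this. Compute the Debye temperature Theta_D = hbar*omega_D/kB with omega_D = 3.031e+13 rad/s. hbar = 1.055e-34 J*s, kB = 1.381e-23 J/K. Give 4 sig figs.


Step 1: hbar*omega_D = 1.055e-34 * 3.031e+13 = 3.198e-21 J
Step 2: Theta_D = 3.198e-21 / 1.381e-23
Step 3: Theta_D = 231.5 K

231.5


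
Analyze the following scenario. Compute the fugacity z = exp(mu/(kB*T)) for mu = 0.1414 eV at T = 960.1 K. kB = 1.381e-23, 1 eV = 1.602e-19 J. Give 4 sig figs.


Step 1: Convert mu to Joules: 0.1414*1.602e-19 = 2.265e-20 J
Step 2: kB*T = 1.381e-23*960.1 = 1.326e-20 J
Step 3: mu/(kB*T) = 1.708
Step 4: z = exp(1.708) = 5.52

5.52


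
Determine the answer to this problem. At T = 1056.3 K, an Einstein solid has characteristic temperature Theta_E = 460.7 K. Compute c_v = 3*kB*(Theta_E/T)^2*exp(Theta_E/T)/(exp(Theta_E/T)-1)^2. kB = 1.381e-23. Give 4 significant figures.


Step 1: x = Theta_E/T = 460.7/1056.3 = 0.4361
Step 2: x^2 = 0.1902
Step 3: exp(x) = 1.547
Step 4: c_v = 3*1.381e-23*0.1902*1.547/(1.547-1)^2 = 4.078e-23

4.078e-23


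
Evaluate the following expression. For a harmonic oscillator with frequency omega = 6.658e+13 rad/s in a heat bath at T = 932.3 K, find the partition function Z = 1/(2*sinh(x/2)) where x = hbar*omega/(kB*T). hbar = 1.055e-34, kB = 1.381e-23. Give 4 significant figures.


Step 1: Compute x = hbar*omega/(kB*T) = 1.055e-34*6.658e+13/(1.381e-23*932.3) = 0.5456
Step 2: x/2 = 0.2728
Step 3: sinh(x/2) = 0.2762
Step 4: Z = 1/(2*0.2762) = 1.81

1.81


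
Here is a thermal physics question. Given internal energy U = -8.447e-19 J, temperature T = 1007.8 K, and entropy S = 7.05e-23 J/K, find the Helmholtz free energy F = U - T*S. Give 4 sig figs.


Step 1: T*S = 1007.8 * 7.05e-23 = 7.105e-20 J
Step 2: F = U - T*S = -8.447e-19 - 7.105e-20
Step 3: F = -9.157e-19 J

-9.157e-19


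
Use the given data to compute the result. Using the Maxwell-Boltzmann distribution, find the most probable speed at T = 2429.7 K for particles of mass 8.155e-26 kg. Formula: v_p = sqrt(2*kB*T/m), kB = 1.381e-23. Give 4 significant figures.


Step 1: Numerator = 2*kB*T = 2*1.381e-23*2429.7 = 6.711e-20
Step 2: Ratio = 6.711e-20 / 8.155e-26 = 8.229e+05
Step 3: v_p = sqrt(8.229e+05) = 907.1 m/s

907.1


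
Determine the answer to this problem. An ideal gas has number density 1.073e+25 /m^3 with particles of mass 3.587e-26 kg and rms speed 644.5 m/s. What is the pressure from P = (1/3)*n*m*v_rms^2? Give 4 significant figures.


Step 1: v_rms^2 = 644.5^2 = 4.154e+05
Step 2: n*m = 1.073e+25*3.587e-26 = 0.3849
Step 3: P = (1/3)*0.3849*4.154e+05 = 5.329e+04 Pa

5.329e+04


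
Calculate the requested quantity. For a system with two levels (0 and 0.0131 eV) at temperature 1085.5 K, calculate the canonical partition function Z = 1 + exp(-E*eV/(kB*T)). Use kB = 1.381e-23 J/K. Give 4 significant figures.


Step 1: Compute beta*E = E*eV/(kB*T) = 0.0131*1.602e-19/(1.381e-23*1085.5) = 0.14
Step 2: exp(-beta*E) = exp(-0.14) = 0.8694
Step 3: Z = 1 + 0.8694 = 1.869

1.869


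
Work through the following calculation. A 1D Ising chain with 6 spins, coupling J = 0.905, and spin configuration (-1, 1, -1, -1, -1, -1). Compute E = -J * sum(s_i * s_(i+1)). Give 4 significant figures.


Step 1: Nearest-neighbor products: -1, -1, 1, 1, 1
Step 2: Sum of products = 1
Step 3: E = -0.905 * 1 = -0.905

-0.905


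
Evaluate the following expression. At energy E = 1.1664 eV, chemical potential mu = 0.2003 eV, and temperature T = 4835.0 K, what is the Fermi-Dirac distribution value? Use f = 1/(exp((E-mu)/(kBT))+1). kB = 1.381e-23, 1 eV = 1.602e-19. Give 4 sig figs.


Step 1: (E - mu) = 1.1664 - 0.2003 = 0.9661 eV
Step 2: Convert: (E-mu)*eV = 1.548e-19 J
Step 3: x = (E-mu)*eV/(kB*T) = 2.318
Step 4: f = 1/(exp(2.318)+1) = 0.08965

0.08965


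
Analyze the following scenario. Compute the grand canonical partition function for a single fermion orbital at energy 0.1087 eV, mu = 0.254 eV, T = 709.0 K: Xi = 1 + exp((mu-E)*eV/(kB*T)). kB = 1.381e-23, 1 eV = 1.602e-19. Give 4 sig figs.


Step 1: (mu - E) = 0.254 - 0.1087 = 0.1453 eV
Step 2: x = (mu-E)*eV/(kB*T) = 0.1453*1.602e-19/(1.381e-23*709.0) = 2.377
Step 3: exp(x) = 10.78
Step 4: Xi = 1 + 10.78 = 11.78

11.78


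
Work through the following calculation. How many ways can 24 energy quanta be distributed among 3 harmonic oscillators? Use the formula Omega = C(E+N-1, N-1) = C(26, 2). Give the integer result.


Step 1: Use binomial coefficient C(26, 2)
Step 2: Numerator = 26! / 24!
Step 3: Denominator = 2!
Step 4: Omega = 325

325


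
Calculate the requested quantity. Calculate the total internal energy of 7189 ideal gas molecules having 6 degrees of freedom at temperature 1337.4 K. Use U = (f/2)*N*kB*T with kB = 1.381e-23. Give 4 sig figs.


Step 1: f/2 = 6/2 = 3.0
Step 2: N*kB*T = 7189*1.381e-23*1337.4 = 1.328e-16
Step 3: U = 3.0 * 1.328e-16 = 3.983e-16 J

3.983e-16


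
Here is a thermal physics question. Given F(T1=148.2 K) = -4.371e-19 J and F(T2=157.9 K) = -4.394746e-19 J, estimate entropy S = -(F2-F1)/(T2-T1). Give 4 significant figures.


Step 1: dF = F2 - F1 = -4.394746e-19 - (-4.371e-19) = -2.3746e-21 J
Step 2: dT = T2 - T1 = 157.9 - 148.2 = 9.7 K
Step 3: S = -dF/dT = -(-2.3746e-21)/9.7 = 2.448e-22 J/K

2.448e-22


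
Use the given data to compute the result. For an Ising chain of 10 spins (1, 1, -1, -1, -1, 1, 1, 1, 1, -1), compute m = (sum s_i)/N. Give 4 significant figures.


Step 1: Count up spins (+1): 6, down spins (-1): 4
Step 2: Total magnetization M = 6 - 4 = 2
Step 3: m = M/N = 2/10 = 0.2

0.2


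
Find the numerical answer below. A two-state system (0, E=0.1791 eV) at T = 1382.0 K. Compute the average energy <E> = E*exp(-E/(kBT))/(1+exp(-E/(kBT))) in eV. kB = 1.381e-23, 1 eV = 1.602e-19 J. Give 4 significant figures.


Step 1: beta*E = 0.1791*1.602e-19/(1.381e-23*1382.0) = 1.503
Step 2: exp(-beta*E) = 0.2224
Step 3: <E> = 0.1791*0.2224/(1+0.2224) = 0.03258 eV

0.03258


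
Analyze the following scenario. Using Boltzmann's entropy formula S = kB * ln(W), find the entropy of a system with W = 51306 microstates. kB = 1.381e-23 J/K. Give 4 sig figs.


Step 1: ln(W) = ln(51306) = 10.85
Step 2: S = kB * ln(W) = 1.381e-23 * 10.85
Step 3: S = 1.498e-22 J/K

1.498e-22


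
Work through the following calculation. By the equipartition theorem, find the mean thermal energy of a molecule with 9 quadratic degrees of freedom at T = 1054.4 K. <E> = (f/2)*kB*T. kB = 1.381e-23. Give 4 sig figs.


Step 1: f/2 = 9/2 = 4.5
Step 2: kB*T = 1.381e-23 * 1054.4 = 1.456e-20
Step 3: <E> = 4.5 * 1.456e-20 = 6.553e-20 J

6.553e-20


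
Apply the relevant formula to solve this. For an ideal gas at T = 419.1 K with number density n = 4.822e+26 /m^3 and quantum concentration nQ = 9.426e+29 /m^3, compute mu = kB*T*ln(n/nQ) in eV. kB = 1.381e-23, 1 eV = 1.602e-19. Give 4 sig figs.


Step 1: n/nQ = 4.822e+26/9.426e+29 = 0.0005116
Step 2: ln(n/nQ) = -7.578
Step 3: mu = kB*T*ln(n/nQ) = 5.788e-21*-7.578 = -4.386e-20 J
Step 4: Convert to eV: -4.386e-20/1.602e-19 = -0.2738 eV

-0.2738


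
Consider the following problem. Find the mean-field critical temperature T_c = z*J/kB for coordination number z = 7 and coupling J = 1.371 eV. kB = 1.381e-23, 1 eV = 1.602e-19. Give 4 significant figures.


Step 1: z*J = 7*1.371 = 9.597 eV
Step 2: Convert to Joules: 9.597*1.602e-19 = 1.537e-18 J
Step 3: T_c = 1.537e-18 / 1.381e-23 = 1.113e+05 K

1.113e+05


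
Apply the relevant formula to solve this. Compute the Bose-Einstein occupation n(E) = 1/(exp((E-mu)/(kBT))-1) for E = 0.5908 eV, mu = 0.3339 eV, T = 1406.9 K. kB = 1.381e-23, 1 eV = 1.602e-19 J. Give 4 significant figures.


Step 1: (E - mu) = 0.2569 eV
Step 2: x = (E-mu)*eV/(kB*T) = 0.2569*1.602e-19/(1.381e-23*1406.9) = 2.118
Step 3: exp(x) = 8.316
Step 4: n = 1/(exp(x)-1) = 0.1367

0.1367


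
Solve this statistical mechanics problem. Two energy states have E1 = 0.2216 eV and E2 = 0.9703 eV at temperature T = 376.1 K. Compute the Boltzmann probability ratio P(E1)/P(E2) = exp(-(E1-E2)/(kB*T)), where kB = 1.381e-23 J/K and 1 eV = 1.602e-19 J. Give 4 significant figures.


Step 1: Compute energy difference dE = E1 - E2 = 0.2216 - 0.9703 = -0.7487 eV
Step 2: Convert to Joules: dE_J = -0.7487 * 1.602e-19 = -1.199e-19 J
Step 3: Compute exponent = -dE_J / (kB * T) = -(-1.199e-19) / (1.381e-23 * 376.1) = 23.09
Step 4: P(E1)/P(E2) = exp(23.09) = 1.069e+10

1.069e+10


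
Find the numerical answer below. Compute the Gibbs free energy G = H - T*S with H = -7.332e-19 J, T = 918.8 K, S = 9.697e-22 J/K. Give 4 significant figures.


Step 1: T*S = 918.8 * 9.697e-22 = 8.91e-19 J
Step 2: G = H - T*S = -7.332e-19 - 8.91e-19
Step 3: G = -1.624e-18 J

-1.624e-18


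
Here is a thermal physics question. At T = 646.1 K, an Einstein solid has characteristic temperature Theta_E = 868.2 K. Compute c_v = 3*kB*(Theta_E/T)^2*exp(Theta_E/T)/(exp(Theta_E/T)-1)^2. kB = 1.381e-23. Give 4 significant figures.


Step 1: x = Theta_E/T = 868.2/646.1 = 1.344
Step 2: x^2 = 1.806
Step 3: exp(x) = 3.833
Step 4: c_v = 3*1.381e-23*1.806*3.833/(3.833-1)^2 = 3.572e-23

3.572e-23


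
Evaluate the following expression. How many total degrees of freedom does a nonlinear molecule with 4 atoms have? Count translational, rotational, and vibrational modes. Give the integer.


Step 1: Translational DOF = 3
Step 2: Rotational DOF (nonlinear) = 3
Step 3: Vibrational DOF = 3*4 - 6 = 6
Step 4: Total = 3 + 3 + 6 = 12

12


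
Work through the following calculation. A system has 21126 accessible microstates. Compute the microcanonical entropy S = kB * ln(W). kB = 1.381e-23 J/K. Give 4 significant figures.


Step 1: ln(W) = ln(21126) = 9.958
Step 2: S = kB * ln(W) = 1.381e-23 * 9.958
Step 3: S = 1.375e-22 J/K

1.375e-22


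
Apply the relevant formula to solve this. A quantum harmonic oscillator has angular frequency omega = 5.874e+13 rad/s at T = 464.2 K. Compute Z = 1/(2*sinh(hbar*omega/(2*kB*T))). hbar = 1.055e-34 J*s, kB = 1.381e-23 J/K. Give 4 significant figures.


Step 1: Compute x = hbar*omega/(kB*T) = 1.055e-34*5.874e+13/(1.381e-23*464.2) = 0.9667
Step 2: x/2 = 0.4833
Step 3: sinh(x/2) = 0.5024
Step 4: Z = 1/(2*0.5024) = 0.9952

0.9952


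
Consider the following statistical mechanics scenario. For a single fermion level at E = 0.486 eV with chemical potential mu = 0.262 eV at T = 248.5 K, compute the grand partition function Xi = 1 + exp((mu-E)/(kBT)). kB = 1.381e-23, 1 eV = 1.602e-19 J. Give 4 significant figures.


Step 1: (mu - E) = 0.262 - 0.486 = -0.224 eV
Step 2: x = (mu-E)*eV/(kB*T) = -0.224*1.602e-19/(1.381e-23*248.5) = -10.46
Step 3: exp(x) = 2.876e-05
Step 4: Xi = 1 + 2.876e-05 = 1

1


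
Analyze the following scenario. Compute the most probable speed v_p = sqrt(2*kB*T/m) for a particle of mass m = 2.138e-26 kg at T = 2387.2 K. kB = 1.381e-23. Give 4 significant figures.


Step 1: Numerator = 2*kB*T = 2*1.381e-23*2387.2 = 6.593e-20
Step 2: Ratio = 6.593e-20 / 2.138e-26 = 3.084e+06
Step 3: v_p = sqrt(3.084e+06) = 1756 m/s

1756


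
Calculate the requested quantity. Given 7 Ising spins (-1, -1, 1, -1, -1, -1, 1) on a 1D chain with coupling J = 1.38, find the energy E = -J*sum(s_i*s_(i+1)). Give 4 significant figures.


Step 1: Nearest-neighbor products: 1, -1, -1, 1, 1, -1
Step 2: Sum of products = 0
Step 3: E = -1.38 * 0 = 0

0


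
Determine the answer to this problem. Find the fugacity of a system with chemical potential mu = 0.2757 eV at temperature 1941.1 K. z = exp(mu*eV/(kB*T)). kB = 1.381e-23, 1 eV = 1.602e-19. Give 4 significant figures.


Step 1: Convert mu to Joules: 0.2757*1.602e-19 = 4.417e-20 J
Step 2: kB*T = 1.381e-23*1941.1 = 2.681e-20 J
Step 3: mu/(kB*T) = 1.648
Step 4: z = exp(1.648) = 5.195

5.195


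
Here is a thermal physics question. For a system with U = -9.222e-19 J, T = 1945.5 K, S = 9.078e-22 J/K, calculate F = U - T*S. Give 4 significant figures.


Step 1: T*S = 1945.5 * 9.078e-22 = 1.766e-18 J
Step 2: F = U - T*S = -9.222e-19 - 1.766e-18
Step 3: F = -2.688e-18 J

-2.688e-18


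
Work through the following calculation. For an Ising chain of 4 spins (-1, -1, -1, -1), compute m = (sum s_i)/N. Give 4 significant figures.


Step 1: Count up spins (+1): 0, down spins (-1): 4
Step 2: Total magnetization M = 0 - 4 = -4
Step 3: m = M/N = -4/4 = -1

-1


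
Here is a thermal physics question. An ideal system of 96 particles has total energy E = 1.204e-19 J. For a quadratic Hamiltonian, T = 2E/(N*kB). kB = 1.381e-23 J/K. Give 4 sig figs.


Step 1: Numerator = 2*E = 2*1.204e-19 = 2.408e-19 J
Step 2: Denominator = N*kB = 96*1.381e-23 = 1.326e-21
Step 3: T = 2.408e-19 / 1.326e-21 = 181.6 K

181.6


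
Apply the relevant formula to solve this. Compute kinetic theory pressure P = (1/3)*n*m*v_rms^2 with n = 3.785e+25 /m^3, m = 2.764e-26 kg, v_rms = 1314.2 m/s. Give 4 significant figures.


Step 1: v_rms^2 = 1314.2^2 = 1.727e+06
Step 2: n*m = 3.785e+25*2.764e-26 = 1.046
Step 3: P = (1/3)*1.046*1.727e+06 = 6.023e+05 Pa

6.023e+05


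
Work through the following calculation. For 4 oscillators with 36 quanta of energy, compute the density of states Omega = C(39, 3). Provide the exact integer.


Step 1: Use binomial coefficient C(39, 3)
Step 2: Numerator = 39! / 36!
Step 3: Denominator = 3!
Step 4: Omega = 9139

9139


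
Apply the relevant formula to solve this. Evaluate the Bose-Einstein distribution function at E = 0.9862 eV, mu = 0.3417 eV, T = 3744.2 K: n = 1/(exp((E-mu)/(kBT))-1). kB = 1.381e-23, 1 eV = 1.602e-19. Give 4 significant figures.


Step 1: (E - mu) = 0.6445 eV
Step 2: x = (E-mu)*eV/(kB*T) = 0.6445*1.602e-19/(1.381e-23*3744.2) = 1.997
Step 3: exp(x) = 7.365
Step 4: n = 1/(exp(x)-1) = 0.1571

0.1571


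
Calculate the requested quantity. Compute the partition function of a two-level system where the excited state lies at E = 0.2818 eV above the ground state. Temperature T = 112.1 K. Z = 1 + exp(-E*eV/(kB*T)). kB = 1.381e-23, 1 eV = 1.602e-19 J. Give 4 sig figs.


Step 1: Compute beta*E = E*eV/(kB*T) = 0.2818*1.602e-19/(1.381e-23*112.1) = 29.16
Step 2: exp(-beta*E) = exp(-29.16) = 2.165e-13
Step 3: Z = 1 + 2.165e-13 = 1

1


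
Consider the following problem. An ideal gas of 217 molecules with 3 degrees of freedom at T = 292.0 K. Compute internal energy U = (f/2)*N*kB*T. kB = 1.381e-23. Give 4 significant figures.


Step 1: f/2 = 3/2 = 1.5
Step 2: N*kB*T = 217*1.381e-23*292.0 = 8.751e-19
Step 3: U = 1.5 * 8.751e-19 = 1.313e-18 J

1.313e-18


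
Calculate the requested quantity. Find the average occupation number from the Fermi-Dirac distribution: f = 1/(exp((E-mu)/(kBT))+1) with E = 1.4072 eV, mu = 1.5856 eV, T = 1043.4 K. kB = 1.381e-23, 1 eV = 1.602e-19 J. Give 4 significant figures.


Step 1: (E - mu) = 1.4072 - 1.5856 = -0.1784 eV
Step 2: Convert: (E-mu)*eV = -2.858e-20 J
Step 3: x = (E-mu)*eV/(kB*T) = -1.983
Step 4: f = 1/(exp(-1.983)+1) = 0.879

0.879


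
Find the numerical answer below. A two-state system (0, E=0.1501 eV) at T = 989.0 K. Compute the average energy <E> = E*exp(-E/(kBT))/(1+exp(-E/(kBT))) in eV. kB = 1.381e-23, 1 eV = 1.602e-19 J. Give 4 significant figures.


Step 1: beta*E = 0.1501*1.602e-19/(1.381e-23*989.0) = 1.761
Step 2: exp(-beta*E) = 0.1719
Step 3: <E> = 0.1501*0.1719/(1+0.1719) = 0.02202 eV

0.02202


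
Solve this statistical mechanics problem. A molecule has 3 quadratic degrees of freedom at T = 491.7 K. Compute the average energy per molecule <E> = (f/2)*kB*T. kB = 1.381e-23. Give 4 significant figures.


Step 1: f/2 = 3/2 = 1.5
Step 2: kB*T = 1.381e-23 * 491.7 = 6.79e-21
Step 3: <E> = 1.5 * 6.79e-21 = 1.019e-20 J

1.019e-20


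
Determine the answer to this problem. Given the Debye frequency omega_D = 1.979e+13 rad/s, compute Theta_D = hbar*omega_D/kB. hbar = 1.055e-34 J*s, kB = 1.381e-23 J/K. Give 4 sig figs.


Step 1: hbar*omega_D = 1.055e-34 * 1.979e+13 = 2.088e-21 J
Step 2: Theta_D = 2.088e-21 / 1.381e-23
Step 3: Theta_D = 151.2 K

151.2


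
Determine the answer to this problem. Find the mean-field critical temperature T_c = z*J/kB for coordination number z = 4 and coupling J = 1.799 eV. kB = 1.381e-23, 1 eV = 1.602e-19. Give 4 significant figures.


Step 1: z*J = 4*1.799 = 7.196 eV
Step 2: Convert to Joules: 7.196*1.602e-19 = 1.153e-18 J
Step 3: T_c = 1.153e-18 / 1.381e-23 = 8.348e+04 K

8.348e+04


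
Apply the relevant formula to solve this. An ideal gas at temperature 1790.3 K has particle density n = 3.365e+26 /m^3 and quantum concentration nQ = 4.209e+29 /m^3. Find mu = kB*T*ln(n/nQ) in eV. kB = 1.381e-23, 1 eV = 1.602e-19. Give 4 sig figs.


Step 1: n/nQ = 3.365e+26/4.209e+29 = 0.0007995
Step 2: ln(n/nQ) = -7.132
Step 3: mu = kB*T*ln(n/nQ) = 2.472e-20*-7.132 = -1.763e-19 J
Step 4: Convert to eV: -1.763e-19/1.602e-19 = -1.101 eV

-1.101


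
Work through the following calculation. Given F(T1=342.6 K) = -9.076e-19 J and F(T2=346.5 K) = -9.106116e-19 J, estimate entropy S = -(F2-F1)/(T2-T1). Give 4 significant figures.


Step 1: dF = F2 - F1 = -9.106116e-19 - (-9.076e-19) = -3.0116e-21 J
Step 2: dT = T2 - T1 = 346.5 - 342.6 = 3.9 K
Step 3: S = -dF/dT = -(-3.0116e-21)/3.9 = 7.722e-22 J/K

7.722e-22


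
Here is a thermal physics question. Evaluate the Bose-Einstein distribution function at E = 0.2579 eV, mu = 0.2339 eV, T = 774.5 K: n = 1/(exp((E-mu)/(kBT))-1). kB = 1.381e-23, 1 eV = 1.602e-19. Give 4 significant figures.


Step 1: (E - mu) = 0.024 eV
Step 2: x = (E-mu)*eV/(kB*T) = 0.024*1.602e-19/(1.381e-23*774.5) = 0.3595
Step 3: exp(x) = 1.433
Step 4: n = 1/(exp(x)-1) = 2.312

2.312


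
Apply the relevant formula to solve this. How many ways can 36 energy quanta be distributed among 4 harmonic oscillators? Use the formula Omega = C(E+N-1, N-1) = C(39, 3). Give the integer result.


Step 1: Use binomial coefficient C(39, 3)
Step 2: Numerator = 39! / 36!
Step 3: Denominator = 3!
Step 4: Omega = 9139

9139


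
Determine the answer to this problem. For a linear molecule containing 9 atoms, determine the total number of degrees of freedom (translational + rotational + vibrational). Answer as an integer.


Step 1: Translational DOF = 3
Step 2: Rotational DOF (linear) = 2
Step 3: Vibrational DOF = 3*9 - 5 = 22
Step 4: Total = 3 + 2 + 22 = 27

27


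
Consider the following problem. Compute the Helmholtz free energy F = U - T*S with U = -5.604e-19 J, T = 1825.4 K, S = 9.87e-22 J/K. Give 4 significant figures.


Step 1: T*S = 1825.4 * 9.87e-22 = 1.802e-18 J
Step 2: F = U - T*S = -5.604e-19 - 1.802e-18
Step 3: F = -2.362e-18 J

-2.362e-18


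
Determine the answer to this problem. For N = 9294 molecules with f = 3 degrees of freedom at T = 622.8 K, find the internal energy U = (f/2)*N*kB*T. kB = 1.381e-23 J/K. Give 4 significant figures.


Step 1: f/2 = 3/2 = 1.5
Step 2: N*kB*T = 9294*1.381e-23*622.8 = 7.994e-17
Step 3: U = 1.5 * 7.994e-17 = 1.199e-16 J

1.199e-16


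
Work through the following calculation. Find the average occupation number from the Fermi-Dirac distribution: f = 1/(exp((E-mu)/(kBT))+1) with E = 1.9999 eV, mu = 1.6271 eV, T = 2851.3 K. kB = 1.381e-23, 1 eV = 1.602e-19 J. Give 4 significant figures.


Step 1: (E - mu) = 1.9999 - 1.6271 = 0.3728 eV
Step 2: Convert: (E-mu)*eV = 5.972e-20 J
Step 3: x = (E-mu)*eV/(kB*T) = 1.517
Step 4: f = 1/(exp(1.517)+1) = 0.1799

0.1799


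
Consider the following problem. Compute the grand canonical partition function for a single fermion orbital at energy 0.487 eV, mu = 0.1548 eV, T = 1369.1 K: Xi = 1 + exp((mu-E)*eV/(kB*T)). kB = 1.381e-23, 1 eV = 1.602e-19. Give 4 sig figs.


Step 1: (mu - E) = 0.1548 - 0.487 = -0.3322 eV
Step 2: x = (mu-E)*eV/(kB*T) = -0.3322*1.602e-19/(1.381e-23*1369.1) = -2.815
Step 3: exp(x) = 0.05992
Step 4: Xi = 1 + 0.05992 = 1.06

1.06


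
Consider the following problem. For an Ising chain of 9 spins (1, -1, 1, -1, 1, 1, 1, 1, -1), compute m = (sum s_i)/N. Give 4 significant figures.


Step 1: Count up spins (+1): 6, down spins (-1): 3
Step 2: Total magnetization M = 6 - 3 = 3
Step 3: m = M/N = 3/9 = 0.3333

0.3333


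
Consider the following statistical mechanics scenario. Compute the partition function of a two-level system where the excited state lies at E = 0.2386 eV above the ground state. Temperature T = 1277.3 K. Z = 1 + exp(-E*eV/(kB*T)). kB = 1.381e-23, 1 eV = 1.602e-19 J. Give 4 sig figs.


Step 1: Compute beta*E = E*eV/(kB*T) = 0.2386*1.602e-19/(1.381e-23*1277.3) = 2.167
Step 2: exp(-beta*E) = exp(-2.167) = 0.1145
Step 3: Z = 1 + 0.1145 = 1.115

1.115


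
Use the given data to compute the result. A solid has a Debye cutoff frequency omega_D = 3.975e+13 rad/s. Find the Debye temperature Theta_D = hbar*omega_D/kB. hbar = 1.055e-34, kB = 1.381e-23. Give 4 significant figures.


Step 1: hbar*omega_D = 1.055e-34 * 3.975e+13 = 4.194e-21 J
Step 2: Theta_D = 4.194e-21 / 1.381e-23
Step 3: Theta_D = 303.7 K

303.7


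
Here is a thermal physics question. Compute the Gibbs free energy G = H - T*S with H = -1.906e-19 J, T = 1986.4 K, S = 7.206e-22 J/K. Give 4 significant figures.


Step 1: T*S = 1986.4 * 7.206e-22 = 1.431e-18 J
Step 2: G = H - T*S = -1.906e-19 - 1.431e-18
Step 3: G = -1.622e-18 J

-1.622e-18


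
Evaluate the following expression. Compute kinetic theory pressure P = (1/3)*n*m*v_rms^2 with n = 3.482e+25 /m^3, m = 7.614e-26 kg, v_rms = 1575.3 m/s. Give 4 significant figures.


Step 1: v_rms^2 = 1575.3^2 = 2.482e+06
Step 2: n*m = 3.482e+25*7.614e-26 = 2.651
Step 3: P = (1/3)*2.651*2.482e+06 = 2.193e+06 Pa

2.193e+06


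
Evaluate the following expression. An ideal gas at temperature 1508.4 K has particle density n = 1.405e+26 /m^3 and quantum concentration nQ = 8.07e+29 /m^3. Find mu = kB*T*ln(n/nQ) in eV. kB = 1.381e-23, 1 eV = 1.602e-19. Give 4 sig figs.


Step 1: n/nQ = 1.405e+26/8.07e+29 = 0.0001741
Step 2: ln(n/nQ) = -8.656
Step 3: mu = kB*T*ln(n/nQ) = 2.083e-20*-8.656 = -1.803e-19 J
Step 4: Convert to eV: -1.803e-19/1.602e-19 = -1.126 eV

-1.126


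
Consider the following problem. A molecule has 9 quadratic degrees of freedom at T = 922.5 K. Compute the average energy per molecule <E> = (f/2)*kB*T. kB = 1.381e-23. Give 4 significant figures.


Step 1: f/2 = 9/2 = 4.5
Step 2: kB*T = 1.381e-23 * 922.5 = 1.274e-20
Step 3: <E> = 4.5 * 1.274e-20 = 5.733e-20 J

5.733e-20


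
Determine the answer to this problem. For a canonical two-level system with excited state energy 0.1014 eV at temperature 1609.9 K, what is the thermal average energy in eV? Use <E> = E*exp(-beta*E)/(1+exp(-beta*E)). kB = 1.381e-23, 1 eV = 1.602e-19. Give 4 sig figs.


Step 1: beta*E = 0.1014*1.602e-19/(1.381e-23*1609.9) = 0.7306
Step 2: exp(-beta*E) = 0.4816
Step 3: <E> = 0.1014*0.4816/(1+0.4816) = 0.03296 eV

0.03296


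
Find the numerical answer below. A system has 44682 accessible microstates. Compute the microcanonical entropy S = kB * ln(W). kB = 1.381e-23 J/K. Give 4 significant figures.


Step 1: ln(W) = ln(44682) = 10.71
Step 2: S = kB * ln(W) = 1.381e-23 * 10.71
Step 3: S = 1.479e-22 J/K

1.479e-22


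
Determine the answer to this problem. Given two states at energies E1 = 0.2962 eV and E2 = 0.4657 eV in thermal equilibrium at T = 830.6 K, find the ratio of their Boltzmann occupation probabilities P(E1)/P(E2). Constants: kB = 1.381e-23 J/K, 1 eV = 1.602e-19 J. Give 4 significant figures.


Step 1: Compute energy difference dE = E1 - E2 = 0.2962 - 0.4657 = -0.1695 eV
Step 2: Convert to Joules: dE_J = -0.1695 * 1.602e-19 = -2.715e-20 J
Step 3: Compute exponent = -dE_J / (kB * T) = -(-2.715e-20) / (1.381e-23 * 830.6) = 2.367
Step 4: P(E1)/P(E2) = exp(2.367) = 10.67

10.67


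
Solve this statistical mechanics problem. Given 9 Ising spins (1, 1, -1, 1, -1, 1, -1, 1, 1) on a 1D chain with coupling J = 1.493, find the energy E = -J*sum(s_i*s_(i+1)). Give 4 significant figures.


Step 1: Nearest-neighbor products: 1, -1, -1, -1, -1, -1, -1, 1
Step 2: Sum of products = -4
Step 3: E = -1.493 * -4 = 5.972

5.972


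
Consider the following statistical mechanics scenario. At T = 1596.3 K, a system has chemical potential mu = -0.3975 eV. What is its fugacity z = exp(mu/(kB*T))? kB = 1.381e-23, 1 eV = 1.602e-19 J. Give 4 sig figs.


Step 1: Convert mu to Joules: -0.3975*1.602e-19 = -6.368e-20 J
Step 2: kB*T = 1.381e-23*1596.3 = 2.204e-20 J
Step 3: mu/(kB*T) = -2.889
Step 4: z = exp(-2.889) = 0.05565

0.05565


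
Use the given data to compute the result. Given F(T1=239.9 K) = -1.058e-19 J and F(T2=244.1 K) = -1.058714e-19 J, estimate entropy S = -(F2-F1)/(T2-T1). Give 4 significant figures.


Step 1: dF = F2 - F1 = -1.058714e-19 - (-1.058e-19) = -7.14e-23 J
Step 2: dT = T2 - T1 = 244.1 - 239.9 = 4.2 K
Step 3: S = -dF/dT = -(-7.14e-23)/4.2 = 1.7e-23 J/K

1.7e-23


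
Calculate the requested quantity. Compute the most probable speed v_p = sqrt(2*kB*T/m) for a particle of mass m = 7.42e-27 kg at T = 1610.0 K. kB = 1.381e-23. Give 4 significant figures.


Step 1: Numerator = 2*kB*T = 2*1.381e-23*1610.0 = 4.447e-20
Step 2: Ratio = 4.447e-20 / 7.42e-27 = 5.993e+06
Step 3: v_p = sqrt(5.993e+06) = 2448 m/s

2448


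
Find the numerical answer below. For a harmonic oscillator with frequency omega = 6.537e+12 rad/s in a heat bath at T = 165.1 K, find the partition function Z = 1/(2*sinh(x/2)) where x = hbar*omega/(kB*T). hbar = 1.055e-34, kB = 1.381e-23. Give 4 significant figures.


Step 1: Compute x = hbar*omega/(kB*T) = 1.055e-34*6.537e+12/(1.381e-23*165.1) = 0.3025
Step 2: x/2 = 0.1512
Step 3: sinh(x/2) = 0.1518
Step 4: Z = 1/(2*0.1518) = 3.293

3.293


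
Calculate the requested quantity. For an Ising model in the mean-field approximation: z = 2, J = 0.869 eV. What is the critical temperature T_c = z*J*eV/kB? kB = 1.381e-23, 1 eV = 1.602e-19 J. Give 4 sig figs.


Step 1: z*J = 2*0.869 = 1.738 eV
Step 2: Convert to Joules: 1.738*1.602e-19 = 2.784e-19 J
Step 3: T_c = 2.784e-19 / 1.381e-23 = 2.016e+04 K

2.016e+04


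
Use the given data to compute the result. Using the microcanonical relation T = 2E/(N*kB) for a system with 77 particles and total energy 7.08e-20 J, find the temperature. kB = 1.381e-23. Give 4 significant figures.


Step 1: Numerator = 2*E = 2*7.08e-20 = 1.416e-19 J
Step 2: Denominator = N*kB = 77*1.381e-23 = 1.063e-21
Step 3: T = 1.416e-19 / 1.063e-21 = 133.2 K

133.2


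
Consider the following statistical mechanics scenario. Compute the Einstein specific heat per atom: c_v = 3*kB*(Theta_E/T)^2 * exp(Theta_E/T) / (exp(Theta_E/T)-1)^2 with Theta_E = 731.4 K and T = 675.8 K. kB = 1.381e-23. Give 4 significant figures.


Step 1: x = Theta_E/T = 731.4/675.8 = 1.082
Step 2: x^2 = 1.171
Step 3: exp(x) = 2.951
Step 4: c_v = 3*1.381e-23*1.171*2.951/(2.951-1)^2 = 3.761e-23

3.761e-23


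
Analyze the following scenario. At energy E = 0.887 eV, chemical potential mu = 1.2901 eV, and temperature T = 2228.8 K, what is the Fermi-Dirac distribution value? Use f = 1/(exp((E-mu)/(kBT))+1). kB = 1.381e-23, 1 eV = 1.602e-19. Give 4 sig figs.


Step 1: (E - mu) = 0.887 - 1.2901 = -0.4031 eV
Step 2: Convert: (E-mu)*eV = -6.458e-20 J
Step 3: x = (E-mu)*eV/(kB*T) = -2.098
Step 4: f = 1/(exp(-2.098)+1) = 0.8907

0.8907


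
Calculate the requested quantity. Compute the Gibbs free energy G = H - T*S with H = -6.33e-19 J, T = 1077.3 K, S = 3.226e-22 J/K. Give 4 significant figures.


Step 1: T*S = 1077.3 * 3.226e-22 = 3.475e-19 J
Step 2: G = H - T*S = -6.33e-19 - 3.475e-19
Step 3: G = -9.805e-19 J

-9.805e-19


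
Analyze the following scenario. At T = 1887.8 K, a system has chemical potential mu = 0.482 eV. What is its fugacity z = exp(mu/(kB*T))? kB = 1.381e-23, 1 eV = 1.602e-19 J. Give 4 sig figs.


Step 1: Convert mu to Joules: 0.482*1.602e-19 = 7.722e-20 J
Step 2: kB*T = 1.381e-23*1887.8 = 2.607e-20 J
Step 3: mu/(kB*T) = 2.962
Step 4: z = exp(2.962) = 19.33

19.33


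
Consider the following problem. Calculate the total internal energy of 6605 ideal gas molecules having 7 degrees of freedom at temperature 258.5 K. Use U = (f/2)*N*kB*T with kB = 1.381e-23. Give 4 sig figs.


Step 1: f/2 = 7/2 = 3.5
Step 2: N*kB*T = 6605*1.381e-23*258.5 = 2.358e-17
Step 3: U = 3.5 * 2.358e-17 = 8.253e-17 J

8.253e-17


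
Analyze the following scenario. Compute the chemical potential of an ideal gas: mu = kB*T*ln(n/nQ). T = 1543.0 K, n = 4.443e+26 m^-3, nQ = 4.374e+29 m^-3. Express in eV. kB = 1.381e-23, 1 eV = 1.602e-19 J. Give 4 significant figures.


Step 1: n/nQ = 4.443e+26/4.374e+29 = 0.001016
Step 2: ln(n/nQ) = -6.892
Step 3: mu = kB*T*ln(n/nQ) = 2.131e-20*-6.892 = -1.469e-19 J
Step 4: Convert to eV: -1.469e-19/1.602e-19 = -0.9167 eV

-0.9167


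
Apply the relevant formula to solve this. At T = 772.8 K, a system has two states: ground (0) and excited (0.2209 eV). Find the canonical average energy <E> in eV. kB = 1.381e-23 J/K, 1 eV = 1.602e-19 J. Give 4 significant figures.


Step 1: beta*E = 0.2209*1.602e-19/(1.381e-23*772.8) = 3.316
Step 2: exp(-beta*E) = 0.0363
Step 3: <E> = 0.2209*0.0363/(1+0.0363) = 0.007738 eV

0.007738


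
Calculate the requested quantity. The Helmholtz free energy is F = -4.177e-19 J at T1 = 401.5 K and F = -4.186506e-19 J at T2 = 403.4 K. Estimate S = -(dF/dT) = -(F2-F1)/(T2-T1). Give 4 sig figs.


Step 1: dF = F2 - F1 = -4.186506e-19 - (-4.177e-19) = -9.506e-22 J
Step 2: dT = T2 - T1 = 403.4 - 401.5 = 1.9 K
Step 3: S = -dF/dT = -(-9.506e-22)/1.9 = 5.003e-22 J/K

5.003e-22


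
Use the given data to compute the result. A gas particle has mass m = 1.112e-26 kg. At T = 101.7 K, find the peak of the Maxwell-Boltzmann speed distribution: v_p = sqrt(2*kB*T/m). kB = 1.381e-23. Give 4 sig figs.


Step 1: Numerator = 2*kB*T = 2*1.381e-23*101.7 = 2.809e-21
Step 2: Ratio = 2.809e-21 / 1.112e-26 = 2.526e+05
Step 3: v_p = sqrt(2.526e+05) = 502.6 m/s

502.6


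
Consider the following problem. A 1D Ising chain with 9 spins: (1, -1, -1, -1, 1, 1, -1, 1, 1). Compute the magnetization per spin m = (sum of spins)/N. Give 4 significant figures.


Step 1: Count up spins (+1): 5, down spins (-1): 4
Step 2: Total magnetization M = 5 - 4 = 1
Step 3: m = M/N = 1/9 = 0.1111

0.1111


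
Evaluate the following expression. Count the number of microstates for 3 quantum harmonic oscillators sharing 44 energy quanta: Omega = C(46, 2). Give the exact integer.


Step 1: Use binomial coefficient C(46, 2)
Step 2: Numerator = 46! / 44!
Step 3: Denominator = 2!
Step 4: Omega = 1035

1035


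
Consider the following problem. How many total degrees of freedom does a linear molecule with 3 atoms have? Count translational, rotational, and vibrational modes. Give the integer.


Step 1: Translational DOF = 3
Step 2: Rotational DOF (linear) = 2
Step 3: Vibrational DOF = 3*3 - 5 = 4
Step 4: Total = 3 + 2 + 4 = 9

9


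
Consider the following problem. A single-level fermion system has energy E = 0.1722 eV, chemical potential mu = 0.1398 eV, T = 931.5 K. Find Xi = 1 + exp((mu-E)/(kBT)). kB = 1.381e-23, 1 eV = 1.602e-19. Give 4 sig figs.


Step 1: (mu - E) = 0.1398 - 0.1722 = -0.0324 eV
Step 2: x = (mu-E)*eV/(kB*T) = -0.0324*1.602e-19/(1.381e-23*931.5) = -0.4035
Step 3: exp(x) = 0.668
Step 4: Xi = 1 + 0.668 = 1.668

1.668


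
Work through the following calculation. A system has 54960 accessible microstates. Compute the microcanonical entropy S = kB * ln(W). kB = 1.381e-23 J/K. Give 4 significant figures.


Step 1: ln(W) = ln(54960) = 10.91
Step 2: S = kB * ln(W) = 1.381e-23 * 10.91
Step 3: S = 1.507e-22 J/K

1.507e-22


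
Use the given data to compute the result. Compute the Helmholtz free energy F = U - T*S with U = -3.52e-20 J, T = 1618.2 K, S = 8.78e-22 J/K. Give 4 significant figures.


Step 1: T*S = 1618.2 * 8.78e-22 = 1.421e-18 J
Step 2: F = U - T*S = -3.52e-20 - 1.421e-18
Step 3: F = -1.456e-18 J

-1.456e-18


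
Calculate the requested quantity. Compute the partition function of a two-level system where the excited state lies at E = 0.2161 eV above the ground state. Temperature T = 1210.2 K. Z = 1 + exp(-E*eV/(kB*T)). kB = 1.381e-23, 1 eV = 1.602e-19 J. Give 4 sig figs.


Step 1: Compute beta*E = E*eV/(kB*T) = 0.2161*1.602e-19/(1.381e-23*1210.2) = 2.071
Step 2: exp(-beta*E) = exp(-2.071) = 0.126
Step 3: Z = 1 + 0.126 = 1.126

1.126


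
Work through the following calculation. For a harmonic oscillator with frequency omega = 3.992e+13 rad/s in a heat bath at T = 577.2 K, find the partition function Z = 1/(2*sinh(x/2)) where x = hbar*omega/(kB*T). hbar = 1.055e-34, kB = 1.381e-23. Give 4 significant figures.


Step 1: Compute x = hbar*omega/(kB*T) = 1.055e-34*3.992e+13/(1.381e-23*577.2) = 0.5284
Step 2: x/2 = 0.2642
Step 3: sinh(x/2) = 0.2673
Step 4: Z = 1/(2*0.2673) = 1.871

1.871


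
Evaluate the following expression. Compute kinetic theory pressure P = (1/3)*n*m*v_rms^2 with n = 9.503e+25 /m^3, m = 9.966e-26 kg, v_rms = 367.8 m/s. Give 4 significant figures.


Step 1: v_rms^2 = 367.8^2 = 1.353e+05
Step 2: n*m = 9.503e+25*9.966e-26 = 9.471
Step 3: P = (1/3)*9.471*1.353e+05 = 4.271e+05 Pa

4.271e+05


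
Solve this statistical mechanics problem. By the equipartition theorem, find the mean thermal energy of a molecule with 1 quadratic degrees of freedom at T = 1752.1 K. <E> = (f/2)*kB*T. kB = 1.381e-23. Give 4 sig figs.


Step 1: f/2 = 1/2 = 0.5
Step 2: kB*T = 1.381e-23 * 1752.1 = 2.42e-20
Step 3: <E> = 0.5 * 2.42e-20 = 1.21e-20 J

1.21e-20


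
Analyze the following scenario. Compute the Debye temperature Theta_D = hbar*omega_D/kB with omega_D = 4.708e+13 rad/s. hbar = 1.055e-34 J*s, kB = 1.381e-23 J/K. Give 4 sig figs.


Step 1: hbar*omega_D = 1.055e-34 * 4.708e+13 = 4.967e-21 J
Step 2: Theta_D = 4.967e-21 / 1.381e-23
Step 3: Theta_D = 359.7 K

359.7


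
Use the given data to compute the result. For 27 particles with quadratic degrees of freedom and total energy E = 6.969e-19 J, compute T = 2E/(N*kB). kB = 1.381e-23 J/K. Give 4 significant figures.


Step 1: Numerator = 2*E = 2*6.969e-19 = 1.394e-18 J
Step 2: Denominator = N*kB = 27*1.381e-23 = 3.729e-22
Step 3: T = 1.394e-18 / 3.729e-22 = 3738 K

3738


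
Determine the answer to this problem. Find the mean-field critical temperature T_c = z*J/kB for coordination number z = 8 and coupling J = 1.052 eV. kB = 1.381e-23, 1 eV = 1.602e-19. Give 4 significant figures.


Step 1: z*J = 8*1.052 = 8.416 eV
Step 2: Convert to Joules: 8.416*1.602e-19 = 1.348e-18 J
Step 3: T_c = 1.348e-18 / 1.381e-23 = 9.763e+04 K

9.763e+04


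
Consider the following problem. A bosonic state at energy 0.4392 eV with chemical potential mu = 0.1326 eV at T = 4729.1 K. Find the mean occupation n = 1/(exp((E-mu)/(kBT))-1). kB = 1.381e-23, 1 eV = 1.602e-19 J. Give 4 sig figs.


Step 1: (E - mu) = 0.3066 eV
Step 2: x = (E-mu)*eV/(kB*T) = 0.3066*1.602e-19/(1.381e-23*4729.1) = 0.7521
Step 3: exp(x) = 2.121
Step 4: n = 1/(exp(x)-1) = 0.8917

0.8917


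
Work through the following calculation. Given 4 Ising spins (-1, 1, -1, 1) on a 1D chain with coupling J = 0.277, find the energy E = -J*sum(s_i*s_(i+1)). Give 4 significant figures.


Step 1: Nearest-neighbor products: -1, -1, -1
Step 2: Sum of products = -3
Step 3: E = -0.277 * -3 = 0.831

0.831


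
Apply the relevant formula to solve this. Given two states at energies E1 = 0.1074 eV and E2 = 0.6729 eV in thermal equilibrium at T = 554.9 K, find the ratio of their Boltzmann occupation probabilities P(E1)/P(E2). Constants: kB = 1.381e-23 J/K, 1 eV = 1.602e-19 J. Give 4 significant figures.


Step 1: Compute energy difference dE = E1 - E2 = 0.1074 - 0.6729 = -0.5655 eV
Step 2: Convert to Joules: dE_J = -0.5655 * 1.602e-19 = -9.059e-20 J
Step 3: Compute exponent = -dE_J / (kB * T) = -(-9.059e-20) / (1.381e-23 * 554.9) = 11.82
Step 4: P(E1)/P(E2) = exp(11.82) = 1.362e+05

1.362e+05


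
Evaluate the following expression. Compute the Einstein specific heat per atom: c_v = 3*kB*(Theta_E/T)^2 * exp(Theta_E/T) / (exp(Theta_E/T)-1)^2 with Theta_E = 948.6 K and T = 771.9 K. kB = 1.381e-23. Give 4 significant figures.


Step 1: x = Theta_E/T = 948.6/771.9 = 1.229
Step 2: x^2 = 1.51
Step 3: exp(x) = 3.418
Step 4: c_v = 3*1.381e-23*1.51*3.418/(3.418-1)^2 = 3.659e-23

3.659e-23


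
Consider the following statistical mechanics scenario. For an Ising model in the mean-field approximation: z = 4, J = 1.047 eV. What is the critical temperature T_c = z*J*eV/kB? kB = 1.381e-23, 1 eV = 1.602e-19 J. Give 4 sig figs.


Step 1: z*J = 4*1.047 = 4.188 eV
Step 2: Convert to Joules: 4.188*1.602e-19 = 6.709e-19 J
Step 3: T_c = 6.709e-19 / 1.381e-23 = 4.858e+04 K

4.858e+04


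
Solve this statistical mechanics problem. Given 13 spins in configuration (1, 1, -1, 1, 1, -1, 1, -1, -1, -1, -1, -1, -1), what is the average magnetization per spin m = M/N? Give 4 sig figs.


Step 1: Count up spins (+1): 5, down spins (-1): 8
Step 2: Total magnetization M = 5 - 8 = -3
Step 3: m = M/N = -3/13 = -0.2308

-0.2308


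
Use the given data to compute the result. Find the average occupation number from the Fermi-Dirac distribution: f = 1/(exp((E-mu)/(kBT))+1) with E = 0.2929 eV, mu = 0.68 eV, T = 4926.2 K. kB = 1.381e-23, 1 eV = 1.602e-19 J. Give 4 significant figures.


Step 1: (E - mu) = 0.2929 - 0.68 = -0.3871 eV
Step 2: Convert: (E-mu)*eV = -6.201e-20 J
Step 3: x = (E-mu)*eV/(kB*T) = -0.9115
Step 4: f = 1/(exp(-0.9115)+1) = 0.7133

0.7133


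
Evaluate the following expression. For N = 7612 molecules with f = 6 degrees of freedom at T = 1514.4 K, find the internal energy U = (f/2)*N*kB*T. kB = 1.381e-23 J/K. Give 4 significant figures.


Step 1: f/2 = 6/2 = 3.0
Step 2: N*kB*T = 7612*1.381e-23*1514.4 = 1.592e-16
Step 3: U = 3.0 * 1.592e-16 = 4.776e-16 J

4.776e-16


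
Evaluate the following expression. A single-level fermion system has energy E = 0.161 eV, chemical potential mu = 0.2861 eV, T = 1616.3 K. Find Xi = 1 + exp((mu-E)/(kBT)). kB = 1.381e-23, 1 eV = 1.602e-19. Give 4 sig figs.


Step 1: (mu - E) = 0.2861 - 0.161 = 0.1251 eV
Step 2: x = (mu-E)*eV/(kB*T) = 0.1251*1.602e-19/(1.381e-23*1616.3) = 0.8979
Step 3: exp(x) = 2.454
Step 4: Xi = 1 + 2.454 = 3.454

3.454


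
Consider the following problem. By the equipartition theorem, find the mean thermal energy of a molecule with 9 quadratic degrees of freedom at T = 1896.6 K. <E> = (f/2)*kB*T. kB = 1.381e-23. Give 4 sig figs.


Step 1: f/2 = 9/2 = 4.5
Step 2: kB*T = 1.381e-23 * 1896.6 = 2.619e-20
Step 3: <E> = 4.5 * 2.619e-20 = 1.179e-19 J

1.179e-19


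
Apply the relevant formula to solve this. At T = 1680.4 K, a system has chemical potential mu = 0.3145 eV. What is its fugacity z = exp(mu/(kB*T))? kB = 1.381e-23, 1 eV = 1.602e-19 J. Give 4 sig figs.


Step 1: Convert mu to Joules: 0.3145*1.602e-19 = 5.038e-20 J
Step 2: kB*T = 1.381e-23*1680.4 = 2.321e-20 J
Step 3: mu/(kB*T) = 2.171
Step 4: z = exp(2.171) = 8.768

8.768
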